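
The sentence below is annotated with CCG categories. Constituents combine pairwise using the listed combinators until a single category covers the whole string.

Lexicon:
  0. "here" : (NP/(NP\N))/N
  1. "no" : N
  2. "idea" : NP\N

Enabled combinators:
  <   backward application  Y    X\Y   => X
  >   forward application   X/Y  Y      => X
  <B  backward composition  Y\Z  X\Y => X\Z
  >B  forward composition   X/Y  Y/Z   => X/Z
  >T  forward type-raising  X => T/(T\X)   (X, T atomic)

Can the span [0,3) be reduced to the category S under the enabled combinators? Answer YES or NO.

(NP/(NP\N))/N N NP\N
CKY chart[0,3] = {(NP/(NP\N))/(N\NP), N/(N\NP), NP, NP/(NP\NP), PP/(PP\NP), S/(S\NP)}; S ∉ chart

NO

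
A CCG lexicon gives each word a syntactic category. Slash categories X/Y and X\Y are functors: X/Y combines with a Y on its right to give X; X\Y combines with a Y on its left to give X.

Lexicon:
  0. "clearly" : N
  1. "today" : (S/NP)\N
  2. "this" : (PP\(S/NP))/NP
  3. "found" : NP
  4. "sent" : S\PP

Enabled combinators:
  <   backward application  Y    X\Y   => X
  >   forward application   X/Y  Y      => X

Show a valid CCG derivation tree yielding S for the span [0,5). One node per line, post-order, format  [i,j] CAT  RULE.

[0,1] N  lex  "clearly"
[1,2] (S/NP)\N  lex  "today"
[0,2] S/NP  <  k=1
[2,3] (PP\(S/NP))/NP  lex  "this"
[3,4] NP  lex  "found"
[2,4] PP\(S/NP)  >  k=3
[0,4] PP  <  k=2
[4,5] S\PP  lex  "sent"
[0,5] S  <  k=4

[0,5] S   <
  [0,4] PP   <
    [0,2] S/NP   <
      [0,1] "clearly" : N
      [1,2] "today" : (S/NP)\N
    [2,4] PP\(S/NP)   >
      [2,3] "this" : (PP\(S/NP))/NP
      [3,4] "found" : NP
  [4,5] "sent" : S\PP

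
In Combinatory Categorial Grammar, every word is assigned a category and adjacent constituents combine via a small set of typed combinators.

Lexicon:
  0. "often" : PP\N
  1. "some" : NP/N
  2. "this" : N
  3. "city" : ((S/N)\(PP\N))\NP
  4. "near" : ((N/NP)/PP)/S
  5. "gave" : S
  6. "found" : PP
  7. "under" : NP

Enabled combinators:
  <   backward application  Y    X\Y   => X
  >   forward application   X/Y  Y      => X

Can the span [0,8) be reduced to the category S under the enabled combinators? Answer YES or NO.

YES

[0,8] S   >
  [0,4] S/N   <
    [0,1] "often" : PP\N
    [1,4] (S/N)\(PP\N)   <
      [1,3] NP   >
        [1,2] "some" : NP/N
        [2,3] "this" : N
      [3,4] "city" : ((S/N)\(PP\N))\NP
  [4,8] N   >
    [4,7] N/NP   >
      [4,6] (N/NP)/PP   >
        [4,5] "near" : ((N/NP)/PP)/S
        [5,6] "gave" : S
      [6,7] "found" : PP
    [7,8] "under" : NP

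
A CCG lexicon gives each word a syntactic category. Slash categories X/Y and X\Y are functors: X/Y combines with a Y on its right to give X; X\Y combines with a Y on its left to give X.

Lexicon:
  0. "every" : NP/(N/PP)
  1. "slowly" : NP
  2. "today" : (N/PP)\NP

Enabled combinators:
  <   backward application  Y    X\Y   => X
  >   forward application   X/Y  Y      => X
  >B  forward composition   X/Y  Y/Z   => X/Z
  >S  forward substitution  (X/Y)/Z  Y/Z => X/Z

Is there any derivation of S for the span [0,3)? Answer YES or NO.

NP/(N/PP) NP (N/PP)\NP
CKY chart[0,3] = {NP}; S ∉ chart

NO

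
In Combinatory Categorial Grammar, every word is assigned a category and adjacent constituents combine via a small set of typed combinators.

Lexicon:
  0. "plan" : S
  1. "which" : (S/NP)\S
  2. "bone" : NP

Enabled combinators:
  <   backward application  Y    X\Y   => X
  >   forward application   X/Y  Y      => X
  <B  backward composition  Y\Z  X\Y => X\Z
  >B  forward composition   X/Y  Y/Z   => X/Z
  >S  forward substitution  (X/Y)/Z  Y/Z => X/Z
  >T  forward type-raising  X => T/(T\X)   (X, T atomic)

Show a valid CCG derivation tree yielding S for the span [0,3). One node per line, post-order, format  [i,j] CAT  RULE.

[0,1] S  lex  "plan"
[1,2] (S/NP)\S  lex  "which"
[0,2] S/NP  <  k=1
[2,3] NP  lex  "bone"
[0,3] S  >  k=2

[0,3] S   >
  [0,2] S/NP   <
    [0,1] "plan" : S
    [1,2] "which" : (S/NP)\S
  [2,3] "bone" : NP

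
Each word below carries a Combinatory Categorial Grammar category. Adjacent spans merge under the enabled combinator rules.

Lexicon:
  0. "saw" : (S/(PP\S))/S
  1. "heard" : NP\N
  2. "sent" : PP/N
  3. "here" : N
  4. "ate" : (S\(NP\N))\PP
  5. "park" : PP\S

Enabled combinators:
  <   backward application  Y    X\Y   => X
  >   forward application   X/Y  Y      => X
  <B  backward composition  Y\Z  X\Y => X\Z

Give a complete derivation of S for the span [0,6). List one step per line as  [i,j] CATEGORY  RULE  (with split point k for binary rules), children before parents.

[0,6] S   >
  [0,5] S/(PP\S)   >
    [0,1] "saw" : (S/(PP\S))/S
    [1,5] S   <
      [1,2] "heard" : NP\N
      [2,5] S\(NP\N)   <
        [2,4] PP   >
          [2,3] "sent" : PP/N
          [3,4] "here" : N
        [4,5] "ate" : (S\(NP\N))\PP
  [5,6] "park" : PP\S

[0,1] (S/(PP\S))/S  lex  "saw"
[1,2] NP\N  lex  "heard"
[2,3] PP/N  lex  "sent"
[3,4] N  lex  "here"
[2,4] PP  >  k=3
[4,5] (S\(NP\N))\PP  lex  "ate"
[2,5] S\(NP\N)  <  k=4
[1,5] S  <  k=2
[0,5] S/(PP\S)  >  k=1
[5,6] PP\S  lex  "park"
[0,6] S  >  k=5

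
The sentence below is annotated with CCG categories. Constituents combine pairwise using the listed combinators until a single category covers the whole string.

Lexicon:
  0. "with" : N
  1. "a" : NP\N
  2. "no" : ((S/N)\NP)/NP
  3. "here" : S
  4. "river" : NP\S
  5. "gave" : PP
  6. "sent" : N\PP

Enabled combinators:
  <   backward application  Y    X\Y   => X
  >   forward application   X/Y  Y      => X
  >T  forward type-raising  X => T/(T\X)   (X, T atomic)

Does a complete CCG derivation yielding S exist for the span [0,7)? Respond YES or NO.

YES

[0,7] S   >
  [0,5] S/N   <
    [0,2] NP   >
      [0,1] NP/(NP\N)   >T
        [0,1] "with" : N
      [1,2] "a" : NP\N
    [2,5] (S/N)\NP   >
      [2,3] "no" : ((S/N)\NP)/NP
      [3,5] NP   <
        [3,4] "here" : S
        [4,5] "river" : NP\S
  [5,7] N   <
    [5,6] "gave" : PP
    [6,7] "sent" : N\PP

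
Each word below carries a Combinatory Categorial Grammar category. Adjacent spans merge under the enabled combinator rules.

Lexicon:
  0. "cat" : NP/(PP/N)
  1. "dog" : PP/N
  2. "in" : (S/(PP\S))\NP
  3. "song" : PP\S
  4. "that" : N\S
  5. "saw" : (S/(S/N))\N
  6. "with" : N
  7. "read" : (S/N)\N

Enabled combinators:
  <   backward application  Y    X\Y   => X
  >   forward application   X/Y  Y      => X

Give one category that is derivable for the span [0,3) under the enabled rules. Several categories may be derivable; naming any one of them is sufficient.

S/(PP\S)

[0,8] S   >
  [0,6] S/(S/N)   <
    [0,5] N   <
      [0,4] S   >
        [0,3] S/(PP\S)   <
          [0,2] NP   >
            [0,1] "cat" : NP/(PP/N)
            [1,2] "dog" : PP/N
          [2,3] "in" : (S/(PP\S))\NP
        [3,4] "song" : PP\S
      [4,5] "that" : N\S
    [5,6] "saw" : (S/(S/N))\N
  [6,8] S/N   <
    [6,7] "with" : N
    [7,8] "read" : (S/N)\N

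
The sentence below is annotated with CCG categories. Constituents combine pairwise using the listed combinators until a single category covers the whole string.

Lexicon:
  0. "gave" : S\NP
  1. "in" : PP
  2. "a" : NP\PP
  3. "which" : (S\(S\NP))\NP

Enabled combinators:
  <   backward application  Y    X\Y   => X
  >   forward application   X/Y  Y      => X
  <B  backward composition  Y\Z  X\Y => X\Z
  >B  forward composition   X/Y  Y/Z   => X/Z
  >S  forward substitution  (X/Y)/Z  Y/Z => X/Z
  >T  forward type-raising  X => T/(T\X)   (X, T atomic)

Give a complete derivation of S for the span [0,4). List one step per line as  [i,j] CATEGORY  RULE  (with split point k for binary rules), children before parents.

[0,4] S   <
  [0,1] "gave" : S\NP
  [1,4] S\(S\NP)   <
    [1,3] NP   <
      [1,2] "in" : PP
      [2,3] "a" : NP\PP
    [3,4] "which" : (S\(S\NP))\NP

[0,1] S\NP  lex  "gave"
[1,2] PP  lex  "in"
[2,3] NP\PP  lex  "a"
[1,3] NP  <  k=2
[3,4] (S\(S\NP))\NP  lex  "which"
[1,4] S\(S\NP)  <  k=3
[0,4] S  <  k=1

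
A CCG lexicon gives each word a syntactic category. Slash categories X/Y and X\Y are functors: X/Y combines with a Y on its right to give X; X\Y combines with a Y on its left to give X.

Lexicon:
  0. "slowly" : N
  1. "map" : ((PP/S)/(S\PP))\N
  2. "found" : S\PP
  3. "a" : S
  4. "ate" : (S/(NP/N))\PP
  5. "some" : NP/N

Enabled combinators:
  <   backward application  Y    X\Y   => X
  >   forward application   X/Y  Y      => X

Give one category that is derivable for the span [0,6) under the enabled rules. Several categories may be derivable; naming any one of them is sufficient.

[0,6] S   >
  [0,5] S/(NP/N)   <
    [0,4] PP   >
      [0,3] PP/S   >
        [0,2] (PP/S)/(S\PP)   <
          [0,1] "slowly" : N
          [1,2] "map" : ((PP/S)/(S\PP))\N
        [2,3] "found" : S\PP
      [3,4] "a" : S
    [4,5] "ate" : (S/(NP/N))\PP
  [5,6] "some" : NP/N

S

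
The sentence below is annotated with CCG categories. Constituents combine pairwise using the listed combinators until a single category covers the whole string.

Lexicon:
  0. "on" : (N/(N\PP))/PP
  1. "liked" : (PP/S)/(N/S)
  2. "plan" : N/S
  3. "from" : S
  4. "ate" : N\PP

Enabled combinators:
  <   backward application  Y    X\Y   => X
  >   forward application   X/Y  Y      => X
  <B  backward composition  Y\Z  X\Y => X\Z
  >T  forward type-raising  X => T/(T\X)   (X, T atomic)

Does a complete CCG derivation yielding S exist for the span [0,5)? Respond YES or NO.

NO

(N/(N\PP))/PP (PP/S)/(N/S) N/S S N\PP
CKY chart[0,5] = {N, N/(N\N), NP/(NP\N), PP/(PP\N), S/(S\N)}; S ∉ chart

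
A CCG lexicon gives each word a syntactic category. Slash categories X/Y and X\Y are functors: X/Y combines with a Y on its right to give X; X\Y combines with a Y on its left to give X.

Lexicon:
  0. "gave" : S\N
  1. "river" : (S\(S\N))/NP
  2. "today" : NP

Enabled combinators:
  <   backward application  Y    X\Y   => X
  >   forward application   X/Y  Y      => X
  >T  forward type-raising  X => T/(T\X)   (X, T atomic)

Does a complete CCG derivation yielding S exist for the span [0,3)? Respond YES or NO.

YES

[0,3] S   <
  [0,1] "gave" : S\N
  [1,3] S\(S\N)   >
    [1,2] "river" : (S\(S\N))/NP
    [2,3] "today" : NP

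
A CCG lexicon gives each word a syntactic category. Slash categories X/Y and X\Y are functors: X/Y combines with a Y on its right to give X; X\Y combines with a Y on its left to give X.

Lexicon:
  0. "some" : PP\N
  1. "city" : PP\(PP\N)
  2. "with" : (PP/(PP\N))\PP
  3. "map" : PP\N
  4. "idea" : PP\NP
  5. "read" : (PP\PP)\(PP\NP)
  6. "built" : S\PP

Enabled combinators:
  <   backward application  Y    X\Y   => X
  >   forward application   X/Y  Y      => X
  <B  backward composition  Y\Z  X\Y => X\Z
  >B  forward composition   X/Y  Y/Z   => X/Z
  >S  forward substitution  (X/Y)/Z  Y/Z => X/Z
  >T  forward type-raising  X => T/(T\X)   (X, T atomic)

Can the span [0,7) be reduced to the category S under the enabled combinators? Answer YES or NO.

YES

[0,7] S   <
  [0,4] PP   >
    [0,3] PP/(PP\N)   <
      [0,2] PP   <
        [0,1] "some" : PP\N
        [1,2] "city" : PP\(PP\N)
      [2,3] "with" : (PP/(PP\N))\PP
    [3,4] "map" : PP\N
  [4,7] S\PP   <B
    [4,6] PP\PP   <
      [4,5] "idea" : PP\NP
      [5,6] "read" : (PP\PP)\(PP\NP)
    [6,7] "built" : S\PP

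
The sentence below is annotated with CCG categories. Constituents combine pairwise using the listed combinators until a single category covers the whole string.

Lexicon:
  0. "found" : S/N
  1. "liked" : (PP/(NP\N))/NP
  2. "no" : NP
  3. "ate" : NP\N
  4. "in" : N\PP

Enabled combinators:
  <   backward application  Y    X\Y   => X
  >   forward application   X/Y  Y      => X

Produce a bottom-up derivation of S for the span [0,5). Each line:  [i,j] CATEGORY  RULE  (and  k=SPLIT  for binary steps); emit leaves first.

[0,5] S   >
  [0,1] "found" : S/N
  [1,5] N   <
    [1,4] PP   >
      [1,3] PP/(NP\N)   >
        [1,2] "liked" : (PP/(NP\N))/NP
        [2,3] "no" : NP
      [3,4] "ate" : NP\N
    [4,5] "in" : N\PP

[0,1] S/N  lex  "found"
[1,2] (PP/(NP\N))/NP  lex  "liked"
[2,3] NP  lex  "no"
[1,3] PP/(NP\N)  >  k=2
[3,4] NP\N  lex  "ate"
[1,4] PP  >  k=3
[4,5] N\PP  lex  "in"
[1,5] N  <  k=4
[0,5] S  >  k=1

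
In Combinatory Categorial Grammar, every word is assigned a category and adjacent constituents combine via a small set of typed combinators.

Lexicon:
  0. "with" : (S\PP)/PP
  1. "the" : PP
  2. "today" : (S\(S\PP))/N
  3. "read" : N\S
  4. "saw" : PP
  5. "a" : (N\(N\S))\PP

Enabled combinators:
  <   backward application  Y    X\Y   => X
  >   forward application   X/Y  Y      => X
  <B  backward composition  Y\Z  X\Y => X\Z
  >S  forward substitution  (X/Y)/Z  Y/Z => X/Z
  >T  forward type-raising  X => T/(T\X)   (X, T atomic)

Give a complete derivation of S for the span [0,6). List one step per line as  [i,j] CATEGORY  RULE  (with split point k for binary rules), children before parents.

[0,6] S   <
  [0,2] S\PP   >
    [0,1] "with" : (S\PP)/PP
    [1,2] "the" : PP
  [2,6] S\(S\PP)   >
    [2,3] "today" : (S\(S\PP))/N
    [3,6] N   <
      [3,4] "read" : N\S
      [4,6] N\(N\S)   <
        [4,5] "saw" : PP
        [5,6] "a" : (N\(N\S))\PP

[0,1] (S\PP)/PP  lex  "with"
[1,2] PP  lex  "the"
[0,2] S\PP  >  k=1
[2,3] (S\(S\PP))/N  lex  "today"
[3,4] N\S  lex  "read"
[4,5] PP  lex  "saw"
[5,6] (N\(N\S))\PP  lex  "a"
[4,6] N\(N\S)  <  k=5
[3,6] N  <  k=4
[2,6] S\(S\PP)  >  k=3
[0,6] S  <  k=2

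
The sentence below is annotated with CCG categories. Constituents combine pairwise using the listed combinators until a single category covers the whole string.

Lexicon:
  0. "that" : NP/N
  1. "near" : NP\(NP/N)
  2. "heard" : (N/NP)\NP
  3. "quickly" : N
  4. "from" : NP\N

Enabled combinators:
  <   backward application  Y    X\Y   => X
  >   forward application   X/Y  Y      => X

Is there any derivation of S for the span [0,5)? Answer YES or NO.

NP/N NP\(NP/N) (N/NP)\NP N NP\N
CKY chart[0,5] = {N}; S ∉ chart

NO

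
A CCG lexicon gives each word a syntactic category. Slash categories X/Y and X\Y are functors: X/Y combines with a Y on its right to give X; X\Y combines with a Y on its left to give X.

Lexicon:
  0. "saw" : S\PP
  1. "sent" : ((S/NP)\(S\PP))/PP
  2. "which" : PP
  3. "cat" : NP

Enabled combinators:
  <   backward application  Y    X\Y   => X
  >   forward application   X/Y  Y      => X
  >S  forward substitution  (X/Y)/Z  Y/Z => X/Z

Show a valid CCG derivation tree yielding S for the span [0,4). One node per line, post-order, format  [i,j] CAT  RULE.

[0,4] S   >
  [0,3] S/NP   <
    [0,1] "saw" : S\PP
    [1,3] (S/NP)\(S\PP)   >
      [1,2] "sent" : ((S/NP)\(S\PP))/PP
      [2,3] "which" : PP
  [3,4] "cat" : NP

[0,1] S\PP  lex  "saw"
[1,2] ((S/NP)\(S\PP))/PP  lex  "sent"
[2,3] PP  lex  "which"
[1,3] (S/NP)\(S\PP)  >  k=2
[0,3] S/NP  <  k=1
[3,4] NP  lex  "cat"
[0,4] S  >  k=3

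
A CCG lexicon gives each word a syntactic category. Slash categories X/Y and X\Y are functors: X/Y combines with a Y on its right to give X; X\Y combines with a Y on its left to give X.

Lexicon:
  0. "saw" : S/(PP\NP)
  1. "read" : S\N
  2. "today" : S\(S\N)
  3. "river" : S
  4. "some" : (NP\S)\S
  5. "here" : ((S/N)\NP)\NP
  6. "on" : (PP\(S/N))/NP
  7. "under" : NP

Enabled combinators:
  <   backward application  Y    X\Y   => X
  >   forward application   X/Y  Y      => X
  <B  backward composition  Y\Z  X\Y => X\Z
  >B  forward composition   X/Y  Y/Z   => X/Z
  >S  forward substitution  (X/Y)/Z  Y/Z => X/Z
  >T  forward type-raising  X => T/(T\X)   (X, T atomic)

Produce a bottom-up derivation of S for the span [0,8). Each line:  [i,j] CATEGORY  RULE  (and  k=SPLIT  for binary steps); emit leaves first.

[0,8] S   >
  [0,1] "saw" : S/(PP\NP)
  [1,8] PP\NP   <B
    [1,6] (S/N)\NP   <
      [1,5] NP   <
        [1,3] S   <
          [1,2] "read" : S\N
          [2,3] "today" : S\(S\N)
        [3,5] NP\S   <
          [3,4] "river" : S
          [4,5] "some" : (NP\S)\S
      [5,6] "here" : ((S/N)\NP)\NP
    [6,8] PP\(S/N)   >
      [6,7] "on" : (PP\(S/N))/NP
      [7,8] "under" : NP

[0,1] S/(PP\NP)  lex  "saw"
[1,2] S\N  lex  "read"
[2,3] S\(S\N)  lex  "today"
[1,3] S  <  k=2
[3,4] S  lex  "river"
[4,5] (NP\S)\S  lex  "some"
[3,5] NP\S  <  k=4
[1,5] NP  <  k=3
[5,6] ((S/N)\NP)\NP  lex  "here"
[1,6] (S/N)\NP  <  k=5
[6,7] (PP\(S/N))/NP  lex  "on"
[7,8] NP  lex  "under"
[6,8] PP\(S/N)  >  k=7
[1,8] PP\NP  <B  k=6
[0,8] S  >  k=1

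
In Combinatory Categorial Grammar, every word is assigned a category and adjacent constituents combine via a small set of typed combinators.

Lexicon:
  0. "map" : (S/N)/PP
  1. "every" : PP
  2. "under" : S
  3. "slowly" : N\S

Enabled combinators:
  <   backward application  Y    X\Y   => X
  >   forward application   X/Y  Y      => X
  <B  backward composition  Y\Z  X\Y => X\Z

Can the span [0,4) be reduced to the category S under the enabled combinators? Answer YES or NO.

YES

[0,4] S   >
  [0,2] S/N   >
    [0,1] "map" : (S/N)/PP
    [1,2] "every" : PP
  [2,4] N   <
    [2,3] "under" : S
    [3,4] "slowly" : N\S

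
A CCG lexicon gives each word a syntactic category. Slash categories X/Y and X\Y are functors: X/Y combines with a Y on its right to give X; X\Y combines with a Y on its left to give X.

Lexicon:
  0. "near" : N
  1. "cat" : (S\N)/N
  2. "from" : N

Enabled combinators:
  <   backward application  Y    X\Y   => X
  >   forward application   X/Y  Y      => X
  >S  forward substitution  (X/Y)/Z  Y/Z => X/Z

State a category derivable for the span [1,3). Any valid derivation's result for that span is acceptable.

[0,3] S   <
  [0,1] "near" : N
  [1,3] S\N   >
    [1,2] "cat" : (S\N)/N
    [2,3] "from" : N

S\N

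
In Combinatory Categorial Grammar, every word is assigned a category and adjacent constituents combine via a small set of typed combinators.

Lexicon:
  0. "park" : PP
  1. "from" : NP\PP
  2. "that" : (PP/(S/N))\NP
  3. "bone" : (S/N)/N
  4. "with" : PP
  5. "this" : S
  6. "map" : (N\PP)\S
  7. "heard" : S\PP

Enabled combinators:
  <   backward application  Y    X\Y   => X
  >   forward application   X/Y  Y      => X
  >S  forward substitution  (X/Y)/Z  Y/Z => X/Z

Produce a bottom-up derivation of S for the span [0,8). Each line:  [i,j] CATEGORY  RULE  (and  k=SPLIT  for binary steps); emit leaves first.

[0,1] PP  lex  "park"
[1,2] NP\PP  lex  "from"
[0,2] NP  <  k=1
[2,3] (PP/(S/N))\NP  lex  "that"
[0,3] PP/(S/N)  <  k=2
[3,4] (S/N)/N  lex  "bone"
[4,5] PP  lex  "with"
[5,6] S  lex  "this"
[6,7] (N\PP)\S  lex  "map"
[5,7] N\PP  <  k=6
[4,7] N  <  k=5
[3,7] S/N  >  k=4
[0,7] PP  >  k=3
[7,8] S\PP  lex  "heard"
[0,8] S  <  k=7

[0,8] S   <
  [0,7] PP   >
    [0,3] PP/(S/N)   <
      [0,2] NP   <
        [0,1] "park" : PP
        [1,2] "from" : NP\PP
      [2,3] "that" : (PP/(S/N))\NP
    [3,7] S/N   >
      [3,4] "bone" : (S/N)/N
      [4,7] N   <
        [4,5] "with" : PP
        [5,7] N\PP   <
          [5,6] "this" : S
          [6,7] "map" : (N\PP)\S
  [7,8] "heard" : S\PP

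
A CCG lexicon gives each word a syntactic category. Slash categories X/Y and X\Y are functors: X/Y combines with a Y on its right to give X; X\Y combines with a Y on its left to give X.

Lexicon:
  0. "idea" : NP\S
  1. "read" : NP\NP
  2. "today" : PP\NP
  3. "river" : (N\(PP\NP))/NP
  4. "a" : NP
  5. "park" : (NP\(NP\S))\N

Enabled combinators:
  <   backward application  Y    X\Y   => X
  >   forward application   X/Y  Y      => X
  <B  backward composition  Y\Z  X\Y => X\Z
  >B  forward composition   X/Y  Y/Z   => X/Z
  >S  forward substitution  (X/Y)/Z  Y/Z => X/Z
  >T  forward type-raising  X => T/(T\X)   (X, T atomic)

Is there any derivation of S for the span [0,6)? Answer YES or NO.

NO

NP\S NP\NP PP\NP (N\(PP\NP))/NP NP (NP\(NP\S))\N
CKY chart[0,6] = {N/(N\NP), NP, NP/(NP\NP), PP/(PP\NP), S/(S\NP)}; S ∉ chart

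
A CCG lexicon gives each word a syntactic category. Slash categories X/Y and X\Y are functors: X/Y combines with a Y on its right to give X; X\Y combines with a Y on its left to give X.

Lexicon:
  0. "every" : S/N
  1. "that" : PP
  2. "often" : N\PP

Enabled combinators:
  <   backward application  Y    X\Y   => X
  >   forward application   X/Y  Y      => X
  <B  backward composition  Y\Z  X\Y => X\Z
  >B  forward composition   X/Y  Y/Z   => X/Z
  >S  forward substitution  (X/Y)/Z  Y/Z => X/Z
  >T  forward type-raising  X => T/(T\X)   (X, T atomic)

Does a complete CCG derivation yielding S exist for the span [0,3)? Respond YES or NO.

[0,3] S   >
  [0,1] "every" : S/N
  [1,3] N   <
    [1,2] "that" : PP
    [2,3] "often" : N\PP

YES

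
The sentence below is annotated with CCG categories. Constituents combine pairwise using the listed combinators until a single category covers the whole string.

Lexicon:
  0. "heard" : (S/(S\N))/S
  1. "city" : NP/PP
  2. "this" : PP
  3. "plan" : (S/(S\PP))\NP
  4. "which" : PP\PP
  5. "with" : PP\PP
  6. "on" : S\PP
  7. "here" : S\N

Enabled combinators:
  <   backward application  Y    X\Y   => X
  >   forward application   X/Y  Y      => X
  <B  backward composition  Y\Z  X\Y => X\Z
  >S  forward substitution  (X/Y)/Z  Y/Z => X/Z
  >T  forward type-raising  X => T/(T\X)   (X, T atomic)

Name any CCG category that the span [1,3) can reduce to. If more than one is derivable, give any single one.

[0,8] S   >
  [0,7] S/(S\N)   >
    [0,1] "heard" : (S/(S\N))/S
    [1,7] S   >
      [1,4] S/(S\PP)   <
        [1,3] NP   >
          [1,2] "city" : NP/PP
          [2,3] "this" : PP
        [3,4] "plan" : (S/(S\PP))\NP
      [4,7] S\PP   <B
        [4,6] PP\PP   <B
          [4,5] "which" : PP\PP
          [5,6] "with" : PP\PP
        [6,7] "on" : S\PP
  [7,8] "here" : S\N

NP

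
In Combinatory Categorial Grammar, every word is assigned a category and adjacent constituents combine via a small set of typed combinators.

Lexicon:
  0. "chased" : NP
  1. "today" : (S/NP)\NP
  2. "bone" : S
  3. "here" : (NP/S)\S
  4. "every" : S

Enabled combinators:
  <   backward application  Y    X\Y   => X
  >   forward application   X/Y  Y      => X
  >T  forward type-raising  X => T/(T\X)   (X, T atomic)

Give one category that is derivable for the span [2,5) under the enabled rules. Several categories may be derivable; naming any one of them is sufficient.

NP

[0,5] S   >
  [0,2] S/NP   <
    [0,1] "chased" : NP
    [1,2] "today" : (S/NP)\NP
  [2,5] NP   >
    [2,4] NP/S   <
      [2,3] "bone" : S
      [3,4] "here" : (NP/S)\S
    [4,5] "every" : S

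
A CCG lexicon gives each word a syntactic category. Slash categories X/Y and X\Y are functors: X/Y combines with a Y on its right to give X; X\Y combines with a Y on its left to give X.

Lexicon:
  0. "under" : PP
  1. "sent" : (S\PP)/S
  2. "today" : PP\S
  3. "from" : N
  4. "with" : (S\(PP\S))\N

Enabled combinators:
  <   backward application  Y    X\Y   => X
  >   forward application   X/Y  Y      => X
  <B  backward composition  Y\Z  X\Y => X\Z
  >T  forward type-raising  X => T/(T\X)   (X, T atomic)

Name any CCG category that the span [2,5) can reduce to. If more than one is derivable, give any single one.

[0,5] S   >
  [0,1] S/(S\PP)   >T
    [0,1] "under" : PP
  [1,5] S\PP   >
    [1,2] "sent" : (S\PP)/S
    [2,5] S   <
      [2,3] "today" : PP\S
      [3,5] S\(PP\S)   <
        [3,4] "from" : N
        [4,5] "with" : (S\(PP\S))\N

S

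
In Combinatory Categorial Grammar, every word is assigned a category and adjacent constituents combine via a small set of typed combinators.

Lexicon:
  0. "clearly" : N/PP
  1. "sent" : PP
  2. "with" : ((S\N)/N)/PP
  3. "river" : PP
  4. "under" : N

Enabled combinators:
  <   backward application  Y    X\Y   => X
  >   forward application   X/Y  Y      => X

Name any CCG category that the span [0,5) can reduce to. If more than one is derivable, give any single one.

S

[0,5] S   <
  [0,2] N   >
    [0,1] "clearly" : N/PP
    [1,2] "sent" : PP
  [2,5] S\N   >
    [2,4] (S\N)/N   >
      [2,3] "with" : ((S\N)/N)/PP
      [3,4] "river" : PP
    [4,5] "under" : N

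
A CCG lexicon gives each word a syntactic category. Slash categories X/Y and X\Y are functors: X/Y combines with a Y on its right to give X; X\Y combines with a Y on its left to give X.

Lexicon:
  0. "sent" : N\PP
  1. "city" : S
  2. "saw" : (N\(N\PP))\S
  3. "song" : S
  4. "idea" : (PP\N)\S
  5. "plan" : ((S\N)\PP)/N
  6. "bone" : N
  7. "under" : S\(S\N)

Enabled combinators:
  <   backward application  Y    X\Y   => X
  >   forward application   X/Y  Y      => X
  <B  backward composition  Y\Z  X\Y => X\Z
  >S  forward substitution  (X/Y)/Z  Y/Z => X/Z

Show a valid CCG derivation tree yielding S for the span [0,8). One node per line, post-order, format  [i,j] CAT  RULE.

[0,8] S   <
  [0,7] S\N   <
    [0,5] PP   <
      [0,3] N   <
        [0,1] "sent" : N\PP
        [1,3] N\(N\PP)   <
          [1,2] "city" : S
          [2,3] "saw" : (N\(N\PP))\S
      [3,5] PP\N   <
        [3,4] "song" : S
        [4,5] "idea" : (PP\N)\S
    [5,7] (S\N)\PP   >
      [5,6] "plan" : ((S\N)\PP)/N
      [6,7] "bone" : N
  [7,8] "under" : S\(S\N)

[0,1] N\PP  lex  "sent"
[1,2] S  lex  "city"
[2,3] (N\(N\PP))\S  lex  "saw"
[1,3] N\(N\PP)  <  k=2
[0,3] N  <  k=1
[3,4] S  lex  "song"
[4,5] (PP\N)\S  lex  "idea"
[3,5] PP\N  <  k=4
[0,5] PP  <  k=3
[5,6] ((S\N)\PP)/N  lex  "plan"
[6,7] N  lex  "bone"
[5,7] (S\N)\PP  >  k=6
[0,7] S\N  <  k=5
[7,8] S\(S\N)  lex  "under"
[0,8] S  <  k=7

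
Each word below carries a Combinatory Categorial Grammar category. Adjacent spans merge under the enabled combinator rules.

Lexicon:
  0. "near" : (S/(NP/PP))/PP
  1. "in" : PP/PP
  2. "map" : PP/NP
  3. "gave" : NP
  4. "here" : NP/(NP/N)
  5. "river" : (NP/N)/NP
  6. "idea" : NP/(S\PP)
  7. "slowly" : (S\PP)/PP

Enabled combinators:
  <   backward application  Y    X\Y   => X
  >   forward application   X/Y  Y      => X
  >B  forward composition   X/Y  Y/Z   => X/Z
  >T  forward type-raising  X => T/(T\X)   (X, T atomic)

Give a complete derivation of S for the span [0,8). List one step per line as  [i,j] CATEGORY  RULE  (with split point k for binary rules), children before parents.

[0,1] (S/(NP/PP))/PP  lex  "near"
[1,2] PP/PP  lex  "in"
[2,3] PP/NP  lex  "map"
[1,3] PP/NP  >B  k=2
[3,4] NP  lex  "gave"
[1,4] PP  >  k=3
[0,4] S/(NP/PP)  >  k=1
[4,5] NP/(NP/N)  lex  "here"
[5,6] (NP/N)/NP  lex  "river"
[4,6] NP/NP  >B  k=5
[6,7] NP/(S\PP)  lex  "idea"
[7,8] (S\PP)/PP  lex  "slowly"
[6,8] NP/PP  >B  k=7
[4,8] NP/PP  >B  k=6
[0,8] S  >  k=4

[0,8] S   >
  [0,4] S/(NP/PP)   >
    [0,1] "near" : (S/(NP/PP))/PP
    [1,4] PP   >
      [1,3] PP/NP   >B
        [1,2] "in" : PP/PP
        [2,3] "map" : PP/NP
      [3,4] "gave" : NP
  [4,8] NP/PP   >B
    [4,6] NP/NP   >B
      [4,5] "here" : NP/(NP/N)
      [5,6] "river" : (NP/N)/NP
    [6,8] NP/PP   >B
      [6,7] "idea" : NP/(S\PP)
      [7,8] "slowly" : (S\PP)/PP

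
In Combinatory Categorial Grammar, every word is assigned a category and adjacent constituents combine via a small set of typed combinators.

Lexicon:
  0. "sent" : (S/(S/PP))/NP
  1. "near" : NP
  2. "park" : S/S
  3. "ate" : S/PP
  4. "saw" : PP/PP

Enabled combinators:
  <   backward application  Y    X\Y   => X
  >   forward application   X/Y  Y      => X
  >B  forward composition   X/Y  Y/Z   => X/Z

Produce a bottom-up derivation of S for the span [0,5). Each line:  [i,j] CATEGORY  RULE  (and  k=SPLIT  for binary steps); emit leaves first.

[0,1] (S/(S/PP))/NP  lex  "sent"
[1,2] NP  lex  "near"
[0,2] S/(S/PP)  >  k=1
[2,3] S/S  lex  "park"
[3,4] S/PP  lex  "ate"
[4,5] PP/PP  lex  "saw"
[3,5] S/PP  >B  k=4
[2,5] S/PP  >B  k=3
[0,5] S  >  k=2

[0,5] S   >
  [0,2] S/(S/PP)   >
    [0,1] "sent" : (S/(S/PP))/NP
    [1,2] "near" : NP
  [2,5] S/PP   >B
    [2,3] "park" : S/S
    [3,5] S/PP   >B
      [3,4] "ate" : S/PP
      [4,5] "saw" : PP/PP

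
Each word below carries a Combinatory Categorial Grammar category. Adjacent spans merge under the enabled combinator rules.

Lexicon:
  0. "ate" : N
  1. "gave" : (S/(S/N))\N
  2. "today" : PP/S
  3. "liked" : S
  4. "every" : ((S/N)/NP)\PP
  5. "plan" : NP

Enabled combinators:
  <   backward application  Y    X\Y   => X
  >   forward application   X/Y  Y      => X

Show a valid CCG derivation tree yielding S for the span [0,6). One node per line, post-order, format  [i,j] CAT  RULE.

[0,6] S   >
  [0,2] S/(S/N)   <
    [0,1] "ate" : N
    [1,2] "gave" : (S/(S/N))\N
  [2,6] S/N   >
    [2,5] (S/N)/NP   <
      [2,4] PP   >
        [2,3] "today" : PP/S
        [3,4] "liked" : S
      [4,5] "every" : ((S/N)/NP)\PP
    [5,6] "plan" : NP

[0,1] N  lex  "ate"
[1,2] (S/(S/N))\N  lex  "gave"
[0,2] S/(S/N)  <  k=1
[2,3] PP/S  lex  "today"
[3,4] S  lex  "liked"
[2,4] PP  >  k=3
[4,5] ((S/N)/NP)\PP  lex  "every"
[2,5] (S/N)/NP  <  k=4
[5,6] NP  lex  "plan"
[2,6] S/N  >  k=5
[0,6] S  >  k=2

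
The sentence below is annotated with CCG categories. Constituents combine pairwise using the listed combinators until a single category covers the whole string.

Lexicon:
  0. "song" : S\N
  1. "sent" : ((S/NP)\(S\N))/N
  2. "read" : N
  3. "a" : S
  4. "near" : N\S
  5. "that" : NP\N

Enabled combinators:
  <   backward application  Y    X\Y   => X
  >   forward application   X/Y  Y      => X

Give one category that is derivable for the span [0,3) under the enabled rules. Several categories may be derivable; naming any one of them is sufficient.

S/NP

[0,6] S   >
  [0,3] S/NP   <
    [0,1] "song" : S\N
    [1,3] (S/NP)\(S\N)   >
      [1,2] "sent" : ((S/NP)\(S\N))/N
      [2,3] "read" : N
  [3,6] NP   <
    [3,5] N   <
      [3,4] "a" : S
      [4,5] "near" : N\S
    [5,6] "that" : NP\N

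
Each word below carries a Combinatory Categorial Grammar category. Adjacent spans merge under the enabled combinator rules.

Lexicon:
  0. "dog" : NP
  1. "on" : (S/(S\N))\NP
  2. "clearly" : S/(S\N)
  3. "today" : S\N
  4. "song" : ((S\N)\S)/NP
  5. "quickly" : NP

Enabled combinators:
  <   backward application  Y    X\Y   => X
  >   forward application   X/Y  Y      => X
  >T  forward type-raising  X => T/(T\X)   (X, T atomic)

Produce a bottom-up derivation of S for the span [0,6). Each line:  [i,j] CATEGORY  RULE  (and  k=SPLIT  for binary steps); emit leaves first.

[0,6] S   >
  [0,2] S/(S\N)   <
    [0,1] "dog" : NP
    [1,2] "on" : (S/(S\N))\NP
  [2,6] S\N   <
    [2,4] S   >
      [2,3] "clearly" : S/(S\N)
      [3,4] "today" : S\N
    [4,6] (S\N)\S   >
      [4,5] "song" : ((S\N)\S)/NP
      [5,6] "quickly" : NP

[0,1] NP  lex  "dog"
[1,2] (S/(S\N))\NP  lex  "on"
[0,2] S/(S\N)  <  k=1
[2,3] S/(S\N)  lex  "clearly"
[3,4] S\N  lex  "today"
[2,4] S  >  k=3
[4,5] ((S\N)\S)/NP  lex  "song"
[5,6] NP  lex  "quickly"
[4,6] (S\N)\S  >  k=5
[2,6] S\N  <  k=4
[0,6] S  >  k=2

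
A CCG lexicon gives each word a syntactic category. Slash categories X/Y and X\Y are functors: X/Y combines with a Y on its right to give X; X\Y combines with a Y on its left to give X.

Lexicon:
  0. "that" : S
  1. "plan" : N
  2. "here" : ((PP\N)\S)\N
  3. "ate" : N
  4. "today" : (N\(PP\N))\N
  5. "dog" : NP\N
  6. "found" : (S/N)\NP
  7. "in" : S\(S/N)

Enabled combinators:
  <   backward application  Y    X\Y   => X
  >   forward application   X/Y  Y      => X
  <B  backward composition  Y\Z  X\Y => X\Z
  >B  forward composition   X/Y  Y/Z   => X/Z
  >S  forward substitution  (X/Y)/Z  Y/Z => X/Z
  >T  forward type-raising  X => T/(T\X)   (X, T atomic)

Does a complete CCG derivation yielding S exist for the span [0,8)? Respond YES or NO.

YES

[0,8] S   <
  [0,6] NP   <
    [0,5] N   <
      [0,3] PP\N   <
        [0,1] "that" : S
        [1,3] (PP\N)\S   <
          [1,2] "plan" : N
          [2,3] "here" : ((PP\N)\S)\N
      [3,5] N\(PP\N)   <
        [3,4] "ate" : N
        [4,5] "today" : (N\(PP\N))\N
    [5,6] "dog" : NP\N
  [6,8] S\NP   <B
    [6,7] "found" : (S/N)\NP
    [7,8] "in" : S\(S/N)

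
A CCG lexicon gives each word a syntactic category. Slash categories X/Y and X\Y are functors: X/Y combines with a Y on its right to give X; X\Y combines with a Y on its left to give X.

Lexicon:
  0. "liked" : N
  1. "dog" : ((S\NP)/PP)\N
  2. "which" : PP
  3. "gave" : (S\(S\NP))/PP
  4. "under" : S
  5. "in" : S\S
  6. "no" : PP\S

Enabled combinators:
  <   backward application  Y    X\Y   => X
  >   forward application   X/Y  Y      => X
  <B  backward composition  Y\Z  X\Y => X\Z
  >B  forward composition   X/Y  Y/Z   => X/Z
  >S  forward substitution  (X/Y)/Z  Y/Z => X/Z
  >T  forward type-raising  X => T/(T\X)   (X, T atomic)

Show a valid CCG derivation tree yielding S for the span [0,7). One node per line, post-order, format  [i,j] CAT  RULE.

[0,7] S   <
  [0,3] S\NP   >
    [0,2] (S\NP)/PP   <
      [0,1] "liked" : N
      [1,2] "dog" : ((S\NP)/PP)\N
    [2,3] "which" : PP
  [3,7] S\(S\NP)   >
    [3,4] "gave" : (S\(S\NP))/PP
    [4,7] PP   >
      [4,5] PP/(PP\S)   >T
        [4,5] "under" : S
      [5,7] PP\S   <B
        [5,6] "in" : S\S
        [6,7] "no" : PP\S

[0,1] N  lex  "liked"
[1,2] ((S\NP)/PP)\N  lex  "dog"
[0,2] (S\NP)/PP  <  k=1
[2,3] PP  lex  "which"
[0,3] S\NP  >  k=2
[3,4] (S\(S\NP))/PP  lex  "gave"
[4,5] S  lex  "under"
[4,5] PP/(PP\S)  >T
[5,6] S\S  lex  "in"
[6,7] PP\S  lex  "no"
[5,7] PP\S  <B  k=6
[4,7] PP  >  k=5
[3,7] S\(S\NP)  >  k=4
[0,7] S  <  k=3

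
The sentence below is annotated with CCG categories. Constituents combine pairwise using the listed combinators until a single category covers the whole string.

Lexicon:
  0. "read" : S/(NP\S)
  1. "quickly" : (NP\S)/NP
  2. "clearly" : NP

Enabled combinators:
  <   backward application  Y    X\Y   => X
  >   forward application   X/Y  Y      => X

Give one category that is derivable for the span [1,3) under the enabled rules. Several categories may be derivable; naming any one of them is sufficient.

[0,3] S   >
  [0,1] "read" : S/(NP\S)
  [1,3] NP\S   >
    [1,2] "quickly" : (NP\S)/NP
    [2,3] "clearly" : NP

NP\S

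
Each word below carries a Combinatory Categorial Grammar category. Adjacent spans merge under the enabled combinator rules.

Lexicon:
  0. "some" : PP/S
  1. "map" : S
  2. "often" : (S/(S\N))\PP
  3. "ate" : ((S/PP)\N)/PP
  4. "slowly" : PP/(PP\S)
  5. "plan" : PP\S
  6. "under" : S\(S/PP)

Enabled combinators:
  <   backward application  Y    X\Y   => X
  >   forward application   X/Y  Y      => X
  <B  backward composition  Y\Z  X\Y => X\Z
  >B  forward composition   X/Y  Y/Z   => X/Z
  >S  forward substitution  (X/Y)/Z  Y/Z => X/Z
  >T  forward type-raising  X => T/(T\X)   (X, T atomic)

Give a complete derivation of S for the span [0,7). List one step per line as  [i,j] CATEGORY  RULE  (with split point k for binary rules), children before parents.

[0,1] PP/S  lex  "some"
[1,2] S  lex  "map"
[0,2] PP  >  k=1
[2,3] (S/(S\N))\PP  lex  "often"
[0,3] S/(S\N)  <  k=2
[3,4] ((S/PP)\N)/PP  lex  "ate"
[4,5] PP/(PP\S)  lex  "slowly"
[5,6] PP\S  lex  "plan"
[4,6] PP  >  k=5
[3,6] (S/PP)\N  >  k=4
[6,7] S\(S/PP)  lex  "under"
[3,7] S\N  <B  k=6
[0,7] S  >  k=3

[0,7] S   >
  [0,3] S/(S\N)   <
    [0,2] PP   >
      [0,1] "some" : PP/S
      [1,2] "map" : S
    [2,3] "often" : (S/(S\N))\PP
  [3,7] S\N   <B
    [3,6] (S/PP)\N   >
      [3,4] "ate" : ((S/PP)\N)/PP
      [4,6] PP   >
        [4,5] "slowly" : PP/(PP\S)
        [5,6] "plan" : PP\S
    [6,7] "under" : S\(S/PP)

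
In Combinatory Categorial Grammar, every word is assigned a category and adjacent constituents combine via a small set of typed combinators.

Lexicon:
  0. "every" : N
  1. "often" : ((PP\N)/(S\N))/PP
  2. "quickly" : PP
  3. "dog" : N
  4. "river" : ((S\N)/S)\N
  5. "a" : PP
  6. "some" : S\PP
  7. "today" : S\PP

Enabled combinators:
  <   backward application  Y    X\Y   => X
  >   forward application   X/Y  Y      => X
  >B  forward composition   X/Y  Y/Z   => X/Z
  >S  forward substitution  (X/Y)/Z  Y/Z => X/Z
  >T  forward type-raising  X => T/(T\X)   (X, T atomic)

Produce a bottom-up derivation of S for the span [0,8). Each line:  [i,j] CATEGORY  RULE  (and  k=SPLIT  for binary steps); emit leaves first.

[0,1] N  lex  "every"
[0,1] PP/(PP\N)  >T
[1,2] ((PP\N)/(S\N))/PP  lex  "often"
[2,3] PP  lex  "quickly"
[1,3] (PP\N)/(S\N)  >  k=2
[3,4] N  lex  "dog"
[4,5] ((S\N)/S)\N  lex  "river"
[3,5] (S\N)/S  <  k=4
[5,6] PP  lex  "a"
[6,7] S\PP  lex  "some"
[5,7] S  <  k=6
[3,7] S\N  >  k=5
[1,7] PP\N  >  k=3
[0,7] PP  >  k=1
[7,8] S\PP  lex  "today"
[0,8] S  <  k=7

[0,8] S   <
  [0,7] PP   >
    [0,1] PP/(PP\N)   >T
      [0,1] "every" : N
    [1,7] PP\N   >
      [1,3] (PP\N)/(S\N)   >
        [1,2] "often" : ((PP\N)/(S\N))/PP
        [2,3] "quickly" : PP
      [3,7] S\N   >
        [3,5] (S\N)/S   <
          [3,4] "dog" : N
          [4,5] "river" : ((S\N)/S)\N
        [5,7] S   <
          [5,6] "a" : PP
          [6,7] "some" : S\PP
  [7,8] "today" : S\PP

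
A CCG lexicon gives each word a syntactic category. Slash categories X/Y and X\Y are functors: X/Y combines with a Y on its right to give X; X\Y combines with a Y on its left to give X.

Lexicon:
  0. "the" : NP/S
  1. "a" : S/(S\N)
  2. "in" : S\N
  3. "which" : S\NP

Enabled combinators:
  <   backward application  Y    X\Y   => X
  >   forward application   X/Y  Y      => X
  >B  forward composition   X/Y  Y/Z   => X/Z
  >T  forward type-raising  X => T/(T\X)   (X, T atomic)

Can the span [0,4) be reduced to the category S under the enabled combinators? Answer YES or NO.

[0,4] S   <
  [0,3] NP   >
    [0,1] "the" : NP/S
    [1,3] S   >
      [1,2] "a" : S/(S\N)
      [2,3] "in" : S\N
  [3,4] "which" : S\NP

YES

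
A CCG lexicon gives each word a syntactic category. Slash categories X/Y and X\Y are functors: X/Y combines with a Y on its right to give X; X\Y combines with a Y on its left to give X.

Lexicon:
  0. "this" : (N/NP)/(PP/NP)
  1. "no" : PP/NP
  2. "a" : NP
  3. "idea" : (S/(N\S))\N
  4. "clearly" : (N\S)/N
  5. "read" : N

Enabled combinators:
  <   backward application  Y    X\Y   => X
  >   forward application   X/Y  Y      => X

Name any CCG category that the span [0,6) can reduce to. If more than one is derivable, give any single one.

[0,6] S   >
  [0,4] S/(N\S)   <
    [0,3] N   >
      [0,2] N/NP   >
        [0,1] "this" : (N/NP)/(PP/NP)
        [1,2] "no" : PP/NP
      [2,3] "a" : NP
    [3,4] "idea" : (S/(N\S))\N
  [4,6] N\S   >
    [4,5] "clearly" : (N\S)/N
    [5,6] "read" : N

S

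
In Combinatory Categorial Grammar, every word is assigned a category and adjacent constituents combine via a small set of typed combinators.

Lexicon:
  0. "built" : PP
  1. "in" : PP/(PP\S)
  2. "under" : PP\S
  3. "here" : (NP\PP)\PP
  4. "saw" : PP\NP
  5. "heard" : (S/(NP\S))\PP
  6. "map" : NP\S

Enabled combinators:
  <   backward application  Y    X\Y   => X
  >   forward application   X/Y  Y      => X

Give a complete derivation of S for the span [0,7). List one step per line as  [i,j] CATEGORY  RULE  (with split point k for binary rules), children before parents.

[0,7] S   >
  [0,6] S/(NP\S)   <
    [0,5] PP   <
      [0,4] NP   <
        [0,1] "built" : PP
        [1,4] NP\PP   <
          [1,3] PP   >
            [1,2] "in" : PP/(PP\S)
            [2,3] "under" : PP\S
          [3,4] "here" : (NP\PP)\PP
      [4,5] "saw" : PP\NP
    [5,6] "heard" : (S/(NP\S))\PP
  [6,7] "map" : NP\S

[0,1] PP  lex  "built"
[1,2] PP/(PP\S)  lex  "in"
[2,3] PP\S  lex  "under"
[1,3] PP  >  k=2
[3,4] (NP\PP)\PP  lex  "here"
[1,4] NP\PP  <  k=3
[0,4] NP  <  k=1
[4,5] PP\NP  lex  "saw"
[0,5] PP  <  k=4
[5,6] (S/(NP\S))\PP  lex  "heard"
[0,6] S/(NP\S)  <  k=5
[6,7] NP\S  lex  "map"
[0,7] S  >  k=6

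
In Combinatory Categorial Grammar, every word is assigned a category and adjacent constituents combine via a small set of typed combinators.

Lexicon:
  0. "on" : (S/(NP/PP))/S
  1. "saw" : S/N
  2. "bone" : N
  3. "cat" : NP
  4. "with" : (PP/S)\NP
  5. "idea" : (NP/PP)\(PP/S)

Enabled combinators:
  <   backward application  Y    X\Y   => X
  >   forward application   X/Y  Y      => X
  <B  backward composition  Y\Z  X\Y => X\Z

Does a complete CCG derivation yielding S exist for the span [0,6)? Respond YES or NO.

YES

[0,6] S   >
  [0,3] S/(NP/PP)   >
    [0,1] "on" : (S/(NP/PP))/S
    [1,3] S   >
      [1,2] "saw" : S/N
      [2,3] "bone" : N
  [3,6] NP/PP   <
    [3,5] PP/S   <
      [3,4] "cat" : NP
      [4,5] "with" : (PP/S)\NP
    [5,6] "idea" : (NP/PP)\(PP/S)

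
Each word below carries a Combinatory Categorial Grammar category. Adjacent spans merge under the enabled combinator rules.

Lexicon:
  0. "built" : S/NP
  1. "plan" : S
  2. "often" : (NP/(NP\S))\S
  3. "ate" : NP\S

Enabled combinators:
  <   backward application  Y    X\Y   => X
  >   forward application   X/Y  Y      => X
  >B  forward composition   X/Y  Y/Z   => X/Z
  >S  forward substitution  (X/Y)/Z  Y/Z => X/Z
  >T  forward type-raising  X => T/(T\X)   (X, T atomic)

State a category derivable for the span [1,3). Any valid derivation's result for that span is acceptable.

NP/(NP\S)

[0,4] S   >
  [0,1] "built" : S/NP
  [1,4] NP   >
    [1,3] NP/(NP\S)   <
      [1,2] "plan" : S
      [2,3] "often" : (NP/(NP\S))\S
    [3,4] "ate" : NP\S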